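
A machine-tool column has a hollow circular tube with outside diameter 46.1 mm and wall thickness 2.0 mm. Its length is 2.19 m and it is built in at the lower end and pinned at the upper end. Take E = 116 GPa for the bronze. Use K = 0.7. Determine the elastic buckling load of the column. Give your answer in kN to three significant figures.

Inner diameter d_i = 46.1 − 2×2.0 = 42.10 mm
I = π(d_o⁴ − d_i⁴)/64 = π(46.1⁴ − 42.10⁴)/64 = 6.750×10^4 mm⁴
I = 6.750×10^4 mm⁴ = 6.750×10^-8 m⁴
Effective length L_e = K·L = 0.7 × 2.19 = 1.533 m
P_cr = π²EI / L_e² = π² × 116×10⁹ × 6.750×10^-8 / 1.533² = 3.288×10^4 N

P_cr ≈ 32.9 kN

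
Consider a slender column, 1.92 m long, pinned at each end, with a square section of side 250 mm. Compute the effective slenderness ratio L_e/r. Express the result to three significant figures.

λ ≈ 26.6

I = a⁴/12 = 250⁴/12 = 3.255×10^8 mm⁴
A = 6.250×10^4 mm²;  r_min = √(I/A) = √(3.255×10^8/6.250×10^4) = 72.17 mm
L_e = K·L = 1 × 1.92 m = 1.920 m = 1920.0 mm
λ = L_e / r_min = 1920.0 / 72.17 = 26.6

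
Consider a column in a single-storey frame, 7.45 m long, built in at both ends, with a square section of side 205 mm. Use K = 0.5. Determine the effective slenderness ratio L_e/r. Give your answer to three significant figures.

λ ≈ 62.9

I = a⁴/12 = 205⁴/12 = 1.472×10^8 mm⁴
A = 4.202×10^4 mm²;  r_min = √(I/A) = √(1.472×10^8/4.202×10^4) = 59.18 mm
L_e = K·L = 0.5 × 7.45 m = 3.725 m = 3725.0 mm
λ = L_e / r_min = 3725.0 / 59.18 = 62.9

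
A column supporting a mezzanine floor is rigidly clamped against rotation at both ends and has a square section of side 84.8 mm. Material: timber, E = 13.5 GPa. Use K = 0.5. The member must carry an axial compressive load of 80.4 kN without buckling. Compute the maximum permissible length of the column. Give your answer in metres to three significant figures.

L_max ≈ 5.34 m

I = a⁴/12 = 84.8⁴/12 = 4.309×10^6 mm⁴
I = 4.309×10^-6 m⁴
At the buckling limit P_cr = P = 8.040×10^4 N
From P_cr = π²EI/(K·L)²:  L = (1/K)·√(π²EI/P_cr) = (1/0.5)·√(π²×1.35×10^10×4.309×10^-6/8.040×10^4)
L = 5.34 m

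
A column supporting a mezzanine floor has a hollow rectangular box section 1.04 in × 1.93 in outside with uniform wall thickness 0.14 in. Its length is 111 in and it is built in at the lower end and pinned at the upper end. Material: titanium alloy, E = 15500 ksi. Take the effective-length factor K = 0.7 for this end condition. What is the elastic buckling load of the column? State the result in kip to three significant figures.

Inner dimensions: h_i = 1.93 − 2×0.14 = 1.650 in, b_i = 1.04 − 2×0.14 = 0.7600 in
Weak-axis I_min = (h_o·b_o³ − h_i·b_i³)/12 with b_o = 1.04, b_i = 0.7600 in (shorter outer/inner sides).
I_min = (1.93×1.04³ − 1.650×0.7600³)/12 = 0.1206 in⁴
Effective length L_e = K·L = 0.7 × 111 = 77.70 in
P_cr = π²EI / L_e² = π² × 15500×10³ × 0.1206 / 77.70² = 3.055×10^3 lb

P_cr ≈ 3.05 kip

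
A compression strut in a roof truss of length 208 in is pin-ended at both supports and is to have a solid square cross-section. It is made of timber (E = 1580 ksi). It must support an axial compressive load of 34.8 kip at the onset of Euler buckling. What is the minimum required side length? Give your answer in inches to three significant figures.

L_e = K·L = 1 × 208 = 208.0 in
Required I = P_cr·L_e²/(π²E) = 3.480×10^4 × 208.0² / (π² × 1.58×10^6) = 96.55 in⁴
Solid square: I = a⁴/12  ⇒  a = (12I)^(1/4) = (12×96.55)^(1/4) = 5.83 in

a ≈ 5.83 in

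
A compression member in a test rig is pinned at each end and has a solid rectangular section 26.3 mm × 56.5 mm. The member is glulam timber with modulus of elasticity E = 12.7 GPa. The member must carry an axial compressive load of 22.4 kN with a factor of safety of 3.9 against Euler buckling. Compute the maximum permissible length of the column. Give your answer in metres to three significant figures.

Buckling occurs about the weak axis: I_min = h·b³/12 with b = 26.3 mm (the shorter side).
I_min = 56.5×26.3³/12 = 8.565×10^4 mm⁴
I = 8.565×10^-8 m⁴
Required critical load P_cr = n·P = 3.9 × 22.4 = 87.36 kN = 8.736×10^4 N
From P_cr = π²EI/(K·L)²:  L = (1/K)·√(π²EI/P_cr) = (1/1)·√(π²×1.27×10^10×8.565×10^-8/8.736×10^4)
L = 0.351 m

L_max ≈ 0.351 m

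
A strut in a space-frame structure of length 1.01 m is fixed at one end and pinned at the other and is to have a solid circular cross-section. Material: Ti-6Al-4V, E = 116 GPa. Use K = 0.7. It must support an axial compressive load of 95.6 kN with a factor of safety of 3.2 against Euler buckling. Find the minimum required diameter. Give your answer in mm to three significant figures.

Required P_cr = n·P = 3.2 × 95.6 = 305.9 kN
L_e = K·L = 0.7 × 1.01 = 0.7070 m
Required I = P_cr·L_e²/(π²E) = 3.059×10^5 × 0.7070² / (π² × 1.16×10^11) = 1.336×10^-7 m⁴
I_req = 1.336×10^5 mm⁴
Solid circle: I = πd⁴/64  ⇒  d = (64I/π)^(1/4) = (64×1.336×10^5/π)^(1/4) = 40.6 mm

d ≈ 40.6 mm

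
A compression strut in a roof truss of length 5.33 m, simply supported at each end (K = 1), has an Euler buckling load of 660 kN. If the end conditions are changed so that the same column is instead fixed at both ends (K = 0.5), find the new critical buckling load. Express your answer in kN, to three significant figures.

P_cr ≈ 2640 kN

P_cr ∝ 1/K², so P_cr,new = P_cr,old × (K_old/K_new)² = 660 × (1/0.5)²
= 660 × 4.000 = 2640 kN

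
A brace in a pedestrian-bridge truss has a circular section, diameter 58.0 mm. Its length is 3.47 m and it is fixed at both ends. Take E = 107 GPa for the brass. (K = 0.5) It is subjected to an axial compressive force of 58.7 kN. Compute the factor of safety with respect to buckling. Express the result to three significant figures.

I = πd⁴/64 = π×58.0⁴/64 = 5.555×10^5 mm⁴
I = 5.555×10^5 mm⁴ = 5.555×10^-7 m⁴
Effective length L_e = K·L = 0.5 × 3.47 = 1.735 m
P_cr = π²EI / L_e² = π² × 107×10⁹ × 5.555×10^-7 / 1.735² = 1.949×10^5 N
Factor of safety n = P_cr / P = 194.88 / 58.7 = 3.32

n ≈ 3.32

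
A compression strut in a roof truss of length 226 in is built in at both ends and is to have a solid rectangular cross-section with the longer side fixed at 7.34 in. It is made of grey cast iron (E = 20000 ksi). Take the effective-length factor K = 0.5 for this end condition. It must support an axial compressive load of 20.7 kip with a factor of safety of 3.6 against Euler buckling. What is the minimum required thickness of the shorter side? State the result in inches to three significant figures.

Required P_cr = n·P = 3.6 × 20.7 = 74.52 kip
L_e = K·L = 0.5 × 226 = 113.0 in
Required I = P_cr·L_e²/(π²E) = 7.452×10^4 × 113.0² / (π² × 2.00×10^7) = 4.821 in⁴
Rectangle, weak axis: I_min = h·b³/12 with h = 7.34 in fixed  ⇒  b = (12I/h)^(1/3) = 1.99 in

b ≈ 1.99 in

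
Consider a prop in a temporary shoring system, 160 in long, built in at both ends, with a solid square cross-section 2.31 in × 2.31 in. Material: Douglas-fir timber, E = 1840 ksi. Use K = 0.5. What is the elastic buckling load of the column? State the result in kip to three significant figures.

P_cr ≈ 6.73 kip

I = a⁴/12 = 2.31⁴/12 = 2.373 in⁴
Effective length L_e = K·L = 0.5 × 160 = 80.00 in
P_cr = π²EI / L_e² = π² × 1840×10³ × 2.373 / 80.00² = 6.733×10^3 lb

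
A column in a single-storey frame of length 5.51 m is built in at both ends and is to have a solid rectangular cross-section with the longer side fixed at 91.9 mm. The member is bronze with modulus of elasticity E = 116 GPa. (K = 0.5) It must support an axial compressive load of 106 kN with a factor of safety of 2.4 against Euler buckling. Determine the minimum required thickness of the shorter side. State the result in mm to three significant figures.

Required P_cr = n·P = 2.4 × 106 = 254.4 kN
L_e = K·L = 0.5 × 5.51 = 2.755 m
Required I = P_cr·L_e²/(π²E) = 2.544×10^5 × 2.755² / (π² × 1.16×10^11) = 1.687×10^-6 m⁴
I_req = 1.687×10^6 mm⁴
Rectangle, weak axis: I_min = h·b³/12 with h = 91.9 mm fixed  ⇒  b = (12I/h)^(1/3) = 60.4 mm

b ≈ 60.4 mm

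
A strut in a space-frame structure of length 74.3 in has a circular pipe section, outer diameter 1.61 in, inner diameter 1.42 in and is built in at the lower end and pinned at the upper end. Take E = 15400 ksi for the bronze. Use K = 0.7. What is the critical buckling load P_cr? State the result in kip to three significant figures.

d_o = 1.61 in, d_i = 1.42 in
I = π(d_o⁴ − d_i⁴)/64 = π(1.61⁴ − 1.420⁴)/64 = 0.1302 in⁴
Effective length L_e = K·L = 0.7 × 74.3 = 52.01 in
P_cr = π²EI / L_e² = π² × 15400×10³ × 0.1302 / 52.01² = 7.318×10^3 lb

P_cr ≈ 7.32 kip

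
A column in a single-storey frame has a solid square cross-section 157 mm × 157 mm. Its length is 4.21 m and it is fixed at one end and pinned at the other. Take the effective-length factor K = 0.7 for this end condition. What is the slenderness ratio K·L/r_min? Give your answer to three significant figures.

λ ≈ 65.0

I = a⁴/12 = 157⁴/12 = 5.063×10^7 mm⁴
A = 2.465×10^4 mm²;  r_min = √(I/A) = √(5.063×10^7/2.465×10^4) = 45.32 mm
L_e = K·L = 0.7 × 4.21 m = 2.947 m = 2947.0 mm
λ = L_e / r_min = 2947.0 / 45.32 = 65.0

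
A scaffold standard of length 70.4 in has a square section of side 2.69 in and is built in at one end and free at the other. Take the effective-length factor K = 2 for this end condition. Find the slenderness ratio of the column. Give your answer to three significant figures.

I = a⁴/12 = 2.69⁴/12 = 4.363 in⁴
A = 7.236 in²;  r_min = √(I/A) = √(4.363/7.236) = 0.7765 in
L_e = K·L = 2 × 70.4 = 140.8 in
λ = L_e / r_min = 140.80 / 0.7765 = 181

λ ≈ 181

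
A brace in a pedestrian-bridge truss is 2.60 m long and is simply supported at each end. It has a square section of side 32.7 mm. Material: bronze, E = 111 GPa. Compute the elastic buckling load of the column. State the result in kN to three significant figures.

P_cr ≈ 15.4 kN

I = a⁴/12 = 32.7⁴/12 = 9.528×10^4 mm⁴
I = 9.528×10^4 mm⁴ = 9.528×10^-8 m⁴
Effective length L_e = K·L = 1 × 2.60 = 2.600 m
P_cr = π²EI / L_e² = π² × 111×10⁹ × 9.528×10^-8 / 2.600² = 1.544×10^4 N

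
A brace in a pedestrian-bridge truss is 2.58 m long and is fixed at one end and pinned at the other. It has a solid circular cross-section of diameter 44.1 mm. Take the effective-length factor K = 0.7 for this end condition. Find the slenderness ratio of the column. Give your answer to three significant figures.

For a solid circle r = d/4 = 44.1/4 = 11.02 mm
L_e = K·L = 0.7 × 2.58 m = 1.806 m = 1806.0 mm
λ = L_e / r_min = 1806.0 / 11.02 = 164

λ ≈ 164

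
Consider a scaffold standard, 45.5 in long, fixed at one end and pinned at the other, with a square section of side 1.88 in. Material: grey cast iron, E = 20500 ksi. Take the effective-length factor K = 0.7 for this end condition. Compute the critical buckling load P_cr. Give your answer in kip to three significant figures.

I = a⁴/12 = 1.88⁴/12 = 1.041 in⁴
Effective length L_e = K·L = 0.7 × 45.5 = 31.85 in
P_cr = π²EI / L_e² = π² × 20500×10³ × 1.041 / 31.85² = 2.076×10^5 lb

P_cr ≈ 208 kip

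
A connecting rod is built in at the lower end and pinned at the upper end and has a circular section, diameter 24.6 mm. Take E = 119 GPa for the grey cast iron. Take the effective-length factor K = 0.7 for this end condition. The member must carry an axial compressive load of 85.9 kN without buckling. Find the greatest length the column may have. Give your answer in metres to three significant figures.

I = πd⁴/64 = π×24.6⁴/64 = 1.798×10^4 mm⁴
I = 1.798×10^-8 m⁴
At the buckling limit P_cr = P = 8.590×10^4 N
From P_cr = π²EI/(K·L)²:  L = (1/K)·√(π²EI/P_cr) = (1/0.7)·√(π²×1.19×10^11×1.798×10^-8/8.590×10^4)
L = 0.708 m

L_max ≈ 0.708 m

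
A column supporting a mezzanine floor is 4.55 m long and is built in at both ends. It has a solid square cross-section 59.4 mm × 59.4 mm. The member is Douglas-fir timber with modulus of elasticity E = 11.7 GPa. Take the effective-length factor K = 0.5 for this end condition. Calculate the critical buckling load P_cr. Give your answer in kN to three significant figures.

P_cr ≈ 23.1 kN

I = a⁴/12 = 59.4⁴/12 = 1.037×10^6 mm⁴
I = 1.037×10^6 mm⁴ = 1.037×10^-6 m⁴
Effective length L_e = K·L = 0.5 × 4.55 = 2.275 m
P_cr = π²EI / L_e² = π² × 11.7×10⁹ × 1.037×10^-6 / 2.275² = 2.315×10^4 N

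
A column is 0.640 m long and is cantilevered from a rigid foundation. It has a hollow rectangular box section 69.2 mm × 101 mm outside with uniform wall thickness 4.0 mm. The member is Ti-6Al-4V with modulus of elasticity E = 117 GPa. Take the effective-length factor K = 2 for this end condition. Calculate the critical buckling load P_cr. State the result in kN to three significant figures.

Inner dimensions: h_i = 101 − 2×4.0 = 93.00 mm, b_i = 69.2 − 2×4.0 = 61.20 mm
Weak-axis I_min = (h_o·b_o³ − h_i·b_i³)/12 with b_o = 69.2, b_i = 61.20 mm (shorter outer/inner sides).
I_min = (101×69.2³ − 93.00×61.20³)/12 = 1.013×10^6 mm⁴
I = 1.013×10^6 mm⁴ = 1.013×10^-6 m⁴
Effective length L_e = K·L = 2 × 0.640 = 1.280 m
P_cr = π²EI / L_e² = π² × 117×10⁹ × 1.013×10^-6 / 1.280² = 7.137×10^5 N

P_cr ≈ 714 kN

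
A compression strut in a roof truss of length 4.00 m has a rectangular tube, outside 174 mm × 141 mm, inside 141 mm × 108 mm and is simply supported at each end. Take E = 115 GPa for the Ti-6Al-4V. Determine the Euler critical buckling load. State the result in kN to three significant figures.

P_cr ≈ 1830 kN

Weak-axis I_min = (h_o·b_o³ − h_i·b_i³)/12 with b_o = 141, b_i = 108.0 mm (shorter outer/inner sides).
I_min = (174×141³ − 141.0×108.0³)/12 = 2.585×10^7 mm⁴
I = 2.585×10^7 mm⁴ = 2.585×10^-5 m⁴
Effective length L_e = K·L = 1 × 4.00 = 4.000 m
P_cr = π²EI / L_e² = π² × 115×10⁹ × 2.585×10^-5 / 4.000² = 1.833×10^6 N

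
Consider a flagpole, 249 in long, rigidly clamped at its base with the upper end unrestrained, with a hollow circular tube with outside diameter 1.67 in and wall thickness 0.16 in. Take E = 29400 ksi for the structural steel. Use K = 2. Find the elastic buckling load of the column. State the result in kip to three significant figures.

P_cr ≈ 0.256 kip

Inner diameter d_i = 1.67 − 2×0.16 = 1.350 in
I = π(d_o⁴ − d_i⁴)/64 = π(1.67⁴ − 1.350⁴)/64 = 0.2188 in⁴
Effective length L_e = K·L = 2 × 249 = 498.0 in
P_cr = π²EI / L_e² = π² × 29400×10³ × 0.2188 / 498.0² = 255.9 lb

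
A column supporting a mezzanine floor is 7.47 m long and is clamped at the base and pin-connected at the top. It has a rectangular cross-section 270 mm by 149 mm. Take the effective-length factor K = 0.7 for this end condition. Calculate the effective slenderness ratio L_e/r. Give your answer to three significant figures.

λ ≈ 122

Buckling occurs about the weak axis: I_min = h·b³/12 with b = 149 mm (the shorter side).
I_min = 270×149³/12 = 7.443×10^7 mm⁴
A = 4.023×10^4 mm²;  r_min = √(I/A) = √(7.443×10^7/4.023×10^4) = 43.01 mm
L_e = K·L = 0.7 × 7.47 m = 5.229 m = 5229.0 mm
λ = L_e / r_min = 5229.0 / 43.01 = 122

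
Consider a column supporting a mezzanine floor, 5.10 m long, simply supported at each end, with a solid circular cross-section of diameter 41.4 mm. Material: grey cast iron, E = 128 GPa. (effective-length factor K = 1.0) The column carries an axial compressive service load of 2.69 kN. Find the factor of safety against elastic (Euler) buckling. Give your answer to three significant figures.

I = πd⁴/64 = π×41.4⁴/64 = 1.442×10^5 mm⁴
I = 1.442×10^5 mm⁴ = 1.442×10^-7 m⁴
Effective length L_e = K·L = 1 × 5.10 = 5.100 m
P_cr = π²EI / L_e² = π² × 128×10⁹ × 1.442×10^-7 / 5.100² = 7.004×10^3 N
Factor of safety n = P_cr / P = 7.0039 / 2.69 = 2.60

n ≈ 2.60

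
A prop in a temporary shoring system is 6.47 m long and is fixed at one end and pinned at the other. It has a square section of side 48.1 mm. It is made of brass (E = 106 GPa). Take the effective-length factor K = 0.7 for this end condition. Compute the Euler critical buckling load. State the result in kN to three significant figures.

I = a⁴/12 = 48.1⁴/12 = 4.461×10^5 mm⁴
I = 4.461×10^5 mm⁴ = 4.461×10^-7 m⁴
Effective length L_e = K·L = 0.7 × 6.47 = 4.529 m
P_cr = π²EI / L_e² = π² × 106×10⁹ × 4.461×10^-7 / 4.529² = 2.275×10^4 N

P_cr ≈ 22.8 kN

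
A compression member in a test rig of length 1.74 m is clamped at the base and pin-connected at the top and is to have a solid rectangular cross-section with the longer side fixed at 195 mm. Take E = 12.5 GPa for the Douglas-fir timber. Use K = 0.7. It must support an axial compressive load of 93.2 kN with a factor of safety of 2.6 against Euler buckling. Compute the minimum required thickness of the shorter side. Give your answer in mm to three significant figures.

b ≈ 56.4 mm

Required P_cr = n·P = 2.6 × 93.2 = 242.3 kN
L_e = K·L = 0.7 × 1.74 = 1.218 m
Required I = P_cr·L_e²/(π²E) = 2.423×10^5 × 1.218² / (π² × 1.25×10^10) = 2.914×10^-6 m⁴
I_req = 2.914×10^6 mm⁴
Rectangle, weak axis: I_min = h·b³/12 with h = 195 mm fixed  ⇒  b = (12I/h)^(1/3) = 56.4 mm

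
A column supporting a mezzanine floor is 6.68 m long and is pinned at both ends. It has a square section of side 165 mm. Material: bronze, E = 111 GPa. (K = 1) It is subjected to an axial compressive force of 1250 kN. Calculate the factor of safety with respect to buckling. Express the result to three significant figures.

n ≈ 1.21

I = a⁴/12 = 165⁴/12 = 6.177×10^7 mm⁴
I = 6.177×10^7 mm⁴ = 6.177×10^-5 m⁴
Effective length L_e = K·L = 1 × 6.68 = 6.680 m
P_cr = π²EI / L_e² = π² × 111×10⁹ × 6.177×10^-5 / 6.680² = 1.516×10^6 N
Factor of safety n = P_cr / P = 1516.4 / 1250 = 1.21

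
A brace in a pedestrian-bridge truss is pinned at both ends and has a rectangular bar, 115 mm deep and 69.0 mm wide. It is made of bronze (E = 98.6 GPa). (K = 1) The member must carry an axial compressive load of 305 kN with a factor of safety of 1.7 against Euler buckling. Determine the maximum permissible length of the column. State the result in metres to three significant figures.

L_max ≈ 2.43 m

Buckling occurs about the weak axis: I_min = h·b³/12 with b = 69.0 mm (the shorter side).
I_min = 115×69.0³/12 = 3.148×10^6 mm⁴
I = 3.148×10^-6 m⁴
Required critical load P_cr = n·P = 1.7 × 305 = 518.5 kN = 5.185×10^5 N
From P_cr = π²EI/(K·L)²:  L = (1/K)·√(π²EI/P_cr) = (1/1)·√(π²×9.86×10^10×3.148×10^-6/5.185×10^5)
L = 2.43 m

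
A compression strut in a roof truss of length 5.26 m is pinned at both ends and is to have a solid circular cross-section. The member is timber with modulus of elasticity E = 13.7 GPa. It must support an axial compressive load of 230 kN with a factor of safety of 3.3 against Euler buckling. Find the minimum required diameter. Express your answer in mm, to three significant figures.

d ≈ 237 mm

Required P_cr = n·P = 3.3 × 230 = 759.0 kN
L_e = K·L = 1 × 5.26 = 5.260 m
Required I = P_cr·L_e²/(π²E) = 7.590×10^5 × 5.260² / (π² × 1.37×10^10) = 1.553×10^-4 m⁴
I_req = 1.553×10^8 mm⁴
Solid circle: I = πd⁴/64  ⇒  d = (64I/π)^(1/4) = (64×1.553×10^8/π)^(1/4) = 237 mm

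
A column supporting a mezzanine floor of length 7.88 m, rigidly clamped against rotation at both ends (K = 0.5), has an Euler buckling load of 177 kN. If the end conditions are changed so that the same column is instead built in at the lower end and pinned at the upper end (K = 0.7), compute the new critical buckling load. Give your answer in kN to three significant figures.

P_cr ∝ 1/K², so P_cr,new = P_cr,old × (K_old/K_new)² = 177 × (0.5/0.7)²
= 177 × 0.5102 = 90.3 kN

P_cr ≈ 90.3 kN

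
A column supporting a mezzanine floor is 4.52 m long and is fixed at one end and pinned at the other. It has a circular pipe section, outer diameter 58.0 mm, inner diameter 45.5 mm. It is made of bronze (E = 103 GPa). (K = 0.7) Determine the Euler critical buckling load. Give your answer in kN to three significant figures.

d_o = 58.0 mm, d_i = 45.5 mm
I = π(d_o⁴ − d_i⁴)/64 = π(58.0⁴ − 45.50⁴)/64 = 3.451×10^5 mm⁴
I = 3.451×10^5 mm⁴ = 3.451×10^-7 m⁴
Effective length L_e = K·L = 0.7 × 4.52 = 3.164 m
P_cr = π²EI / L_e² = π² × 103×10⁹ × 3.451×10^-7 / 3.164² = 3.504×10^4 N

P_cr ≈ 35.0 kN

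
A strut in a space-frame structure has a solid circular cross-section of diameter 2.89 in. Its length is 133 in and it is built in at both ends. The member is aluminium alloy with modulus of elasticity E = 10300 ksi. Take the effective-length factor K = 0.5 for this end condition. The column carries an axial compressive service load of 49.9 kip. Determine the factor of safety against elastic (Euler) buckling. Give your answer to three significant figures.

I = πd⁴/64 = π×2.89⁴/64 = 3.424 in⁴
Effective length L_e = K·L = 0.5 × 133 = 66.50 in
P_cr = π²EI / L_e² = π² × 10300×10³ × 3.424 / 66.50² = 7.871×10^4 lb
Factor of safety n = P_cr / P = 78.715 / 49.9 = 1.58

n ≈ 1.58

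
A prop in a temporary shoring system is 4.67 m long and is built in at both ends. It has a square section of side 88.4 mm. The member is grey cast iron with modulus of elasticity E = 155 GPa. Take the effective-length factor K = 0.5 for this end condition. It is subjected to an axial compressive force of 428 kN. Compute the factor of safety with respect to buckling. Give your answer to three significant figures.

n ≈ 3.34

I = a⁴/12 = 88.4⁴/12 = 5.089×10^6 mm⁴
I = 5.089×10^6 mm⁴ = 5.089×10^-6 m⁴
Effective length L_e = K·L = 0.5 × 4.67 = 2.335 m
P_cr = π²EI / L_e² = π² × 155×10⁹ × 5.089×10^-6 / 2.335² = 1.428×10^6 N
Factor of safety n = P_cr / P = 1427.9 / 428 = 3.34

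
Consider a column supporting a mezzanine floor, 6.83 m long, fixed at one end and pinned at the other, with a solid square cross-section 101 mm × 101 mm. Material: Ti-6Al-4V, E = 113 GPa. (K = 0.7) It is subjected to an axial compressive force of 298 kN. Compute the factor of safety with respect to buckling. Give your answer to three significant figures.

n ≈ 1.42

I = a⁴/12 = 101⁴/12 = 8.672×10^6 mm⁴
I = 8.672×10^6 mm⁴ = 8.672×10^-6 m⁴
Effective length L_e = K·L = 0.7 × 6.83 = 4.781 m
P_cr = π²EI / L_e² = π² × 113×10⁹ × 8.672×10^-6 / 4.781² = 4.231×10^5 N
Factor of safety n = P_cr / P = 423.10 / 298 = 1.42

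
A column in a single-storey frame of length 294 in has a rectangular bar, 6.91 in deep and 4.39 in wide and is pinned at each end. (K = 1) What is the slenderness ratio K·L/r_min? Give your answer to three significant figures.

For a rectangle r_min = b/√12 = 4.39/√12 = 1.267 in
L_e = K·L = 1 × 294 = 294.0 in
λ = L_e / r_min = 294.00 / 1.267 = 232

λ ≈ 232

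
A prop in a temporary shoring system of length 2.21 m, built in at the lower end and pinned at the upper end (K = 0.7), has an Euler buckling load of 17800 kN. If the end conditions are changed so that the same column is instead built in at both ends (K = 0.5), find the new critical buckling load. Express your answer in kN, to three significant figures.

P_cr ∝ 1/K², so P_cr,new = P_cr,old × (K_old/K_new)² = 17800 × (0.7/0.5)²
= 17800 × 1.960 = 34900 kN

P_cr ≈ 34900 kN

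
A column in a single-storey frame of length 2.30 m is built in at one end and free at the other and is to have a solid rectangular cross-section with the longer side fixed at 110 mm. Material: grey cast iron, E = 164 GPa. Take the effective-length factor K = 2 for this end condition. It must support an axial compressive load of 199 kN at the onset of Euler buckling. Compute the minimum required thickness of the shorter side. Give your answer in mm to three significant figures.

L_e = K·L = 2 × 2.30 = 4.600 m
Required I = P_cr·L_e²/(π²E) = 1.990×10^5 × 4.600² / (π² × 1.64×10^11) = 2.602×10^-6 m⁴
I_req = 2.602×10^6 mm⁴
Rectangle, weak axis: I_min = h·b³/12 with h = 110 mm fixed  ⇒  b = (12I/h)^(1/3) = 65.7 mm

b ≈ 65.7 mm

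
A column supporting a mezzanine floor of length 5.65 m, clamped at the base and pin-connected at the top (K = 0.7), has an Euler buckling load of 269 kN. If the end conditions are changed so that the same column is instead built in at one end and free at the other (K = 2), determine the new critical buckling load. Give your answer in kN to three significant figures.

P_cr ∝ 1/K², so P_cr,new = P_cr,old × (K_old/K_new)² = 269 × (0.7/2)²
= 269 × 0.1225 = 33.0 kN

P_cr ≈ 33.0 kN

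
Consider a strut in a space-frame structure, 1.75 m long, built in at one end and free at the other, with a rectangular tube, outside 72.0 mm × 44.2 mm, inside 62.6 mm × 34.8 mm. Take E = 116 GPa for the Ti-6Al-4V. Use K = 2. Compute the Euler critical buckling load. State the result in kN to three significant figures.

Weak-axis I_min = (h_o·b_o³ − h_i·b_i³)/12 with b_o = 44.2, b_i = 34.80 mm (shorter outer/inner sides).
I_min = (72.0×44.2³ − 62.60×34.80³)/12 = 2.983×10^5 mm⁴
I = 2.983×10^5 mm⁴ = 2.983×10^-7 m⁴
Effective length L_e = K·L = 2 × 1.75 = 3.500 m
P_cr = π²EI / L_e² = π² × 116×10⁹ × 2.983×10^-7 / 3.500² = 2.787×10^4 N

P_cr ≈ 27.9 kN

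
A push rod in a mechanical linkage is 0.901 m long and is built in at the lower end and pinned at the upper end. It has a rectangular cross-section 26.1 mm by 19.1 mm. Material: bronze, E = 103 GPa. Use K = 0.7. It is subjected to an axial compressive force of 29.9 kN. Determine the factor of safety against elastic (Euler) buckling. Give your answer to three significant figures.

n ≈ 1.30

Buckling occurs about the weak axis: I_min = h·b³/12 with b = 19.1 mm (the shorter side).
I_min = 26.1×19.1³/12 = 1.516×10^4 mm⁴
I = 1.516×10^4 mm⁴ = 1.516×10^-8 m⁴
Effective length L_e = K·L = 0.7 × 0.901 = 0.6307 m
P_cr = π²EI / L_e² = π² × 103×10⁹ × 1.516×10^-8 / 0.6307² = 3.873×10^4 N
Factor of safety n = P_cr / P = 38.730 / 29.9 = 1.30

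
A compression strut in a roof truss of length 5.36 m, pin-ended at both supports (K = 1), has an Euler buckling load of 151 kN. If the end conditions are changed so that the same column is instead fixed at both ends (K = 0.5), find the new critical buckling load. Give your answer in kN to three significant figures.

P_cr ∝ 1/K², so P_cr,new = P_cr,old × (K_old/K_new)² = 151 × (1/0.5)²
= 151 × 4.000 = 604 kN

P_cr ≈ 604 kN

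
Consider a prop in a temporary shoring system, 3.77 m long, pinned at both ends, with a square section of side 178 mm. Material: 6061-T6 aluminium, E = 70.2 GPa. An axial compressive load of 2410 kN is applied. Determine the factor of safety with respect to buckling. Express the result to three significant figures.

n ≈ 1.69

I = a⁴/12 = 178⁴/12 = 8.366×10^7 mm⁴
I = 8.366×10^7 mm⁴ = 8.366×10^-5 m⁴
Effective length L_e = K·L = 1 × 3.77 = 3.770 m
P_cr = π²EI / L_e² = π² × 70.2×10⁹ × 8.366×10^-5 / 3.770² = 4.078×10^6 N
Factor of safety n = P_cr / P = 4078.1 / 2410 = 1.69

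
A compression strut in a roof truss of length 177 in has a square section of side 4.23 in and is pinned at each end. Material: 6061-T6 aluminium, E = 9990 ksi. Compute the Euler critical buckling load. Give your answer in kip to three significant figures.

I = a⁴/12 = 4.23⁴/12 = 26.68 in⁴
Effective length L_e = K·L = 1 × 177 = 177.0 in
P_cr = π²EI / L_e² = π² × 9990×10³ × 26.68 / 177.0² = 8.397×10^4 lb

P_cr ≈ 84.0 kip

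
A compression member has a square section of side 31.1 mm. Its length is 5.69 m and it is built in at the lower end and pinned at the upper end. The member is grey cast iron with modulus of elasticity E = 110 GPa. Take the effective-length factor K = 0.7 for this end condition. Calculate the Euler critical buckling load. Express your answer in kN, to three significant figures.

P_cr ≈ 5.33 kN

I = a⁴/12 = 31.1⁴/12 = 7.796×10^4 mm⁴
I = 7.796×10^4 mm⁴ = 7.796×10^-8 m⁴
Effective length L_e = K·L = 0.7 × 5.69 = 3.983 m
P_cr = π²EI / L_e² = π² × 110×10⁹ × 7.796×10^-8 / 3.983² = 5.335×10^3 N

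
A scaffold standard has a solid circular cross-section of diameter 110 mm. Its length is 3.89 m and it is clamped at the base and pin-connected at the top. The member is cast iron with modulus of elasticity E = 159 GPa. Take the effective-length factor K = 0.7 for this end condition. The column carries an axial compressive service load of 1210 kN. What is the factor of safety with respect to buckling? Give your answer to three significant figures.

n ≈ 1.26

I = πd⁴/64 = π×110⁴/64 = 7.187×10^6 mm⁴
I = 7.187×10^6 mm⁴ = 7.187×10^-6 m⁴
Effective length L_e = K·L = 0.7 × 3.89 = 2.723 m
P_cr = π²EI / L_e² = π² × 159×10⁹ × 7.187×10^-6 / 2.723² = 1.521×10^6 N
Factor of safety n = P_cr / P = 1521.0 / 1210 = 1.26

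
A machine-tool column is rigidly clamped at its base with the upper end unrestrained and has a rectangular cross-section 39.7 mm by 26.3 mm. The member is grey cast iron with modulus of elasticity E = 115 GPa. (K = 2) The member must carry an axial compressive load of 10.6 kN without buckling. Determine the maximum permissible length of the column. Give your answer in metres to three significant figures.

L_max ≈ 1.27 m

Buckling occurs about the weak axis: I_min = h·b³/12 with b = 26.3 mm (the shorter side).
I_min = 39.7×26.3³/12 = 6.018×10^4 mm⁴
I = 6.018×10^-8 m⁴
At the buckling limit P_cr = P = 1.060×10^4 N
From P_cr = π²EI/(K·L)²:  L = (1/K)·√(π²EI/P_cr) = (1/2)·√(π²×1.15×10^11×6.018×10^-8/1.060×10^4)
L = 1.27 m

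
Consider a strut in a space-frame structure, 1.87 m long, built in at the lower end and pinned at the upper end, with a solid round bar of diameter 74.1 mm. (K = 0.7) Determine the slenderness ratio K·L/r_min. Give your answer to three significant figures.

I = πd⁴/64 = π×74.1⁴/64 = 1.480×10^6 mm⁴
A = 4.312×10^3 mm²;  r_min = √(I/A) = √(1.480×10^6/4.312×10^3) = 18.52 mm
L_e = K·L = 0.7 × 1.87 m = 1.309 m = 1309.0 mm
λ = L_e / r_min = 1309.0 / 18.52 = 70.7

λ ≈ 70.7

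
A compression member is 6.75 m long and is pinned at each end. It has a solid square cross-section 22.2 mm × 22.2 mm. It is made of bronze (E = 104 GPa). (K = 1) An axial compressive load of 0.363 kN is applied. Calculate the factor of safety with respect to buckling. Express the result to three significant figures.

I = a⁴/12 = 22.2⁴/12 = 2.024×10^4 mm⁴
I = 2.024×10^4 mm⁴ = 2.024×10^-8 m⁴
Effective length L_e = K·L = 1 × 6.75 = 6.750 m
P_cr = π²EI / L_e² = π² × 104×10⁹ × 2.024×10^-8 / 6.750² = 456.0 N
Factor of safety n = P_cr / P = 0.45599 / 0.363 = 1.26

n ≈ 1.26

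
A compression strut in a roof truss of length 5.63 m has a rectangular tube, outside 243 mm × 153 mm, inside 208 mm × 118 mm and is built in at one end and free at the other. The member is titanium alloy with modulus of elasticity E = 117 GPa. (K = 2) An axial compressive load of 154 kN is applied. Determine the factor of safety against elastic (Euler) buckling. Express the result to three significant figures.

Weak-axis I_min = (h_o·b_o³ − h_i·b_i³)/12 with b_o = 153, b_i = 118.0 mm (shorter outer/inner sides).
I_min = (243×153³ − 208.0×118.0³)/12 = 4.405×10^7 mm⁴
I = 4.405×10^7 mm⁴ = 4.405×10^-5 m⁴
Effective length L_e = K·L = 2 × 5.63 = 11.26 m
P_cr = π²EI / L_e² = π² × 117×10⁹ × 4.405×10^-5 / 11.26² = 4.012×10^5 N
Factor of safety n = P_cr / P = 401.17 / 154 = 2.61

n ≈ 2.61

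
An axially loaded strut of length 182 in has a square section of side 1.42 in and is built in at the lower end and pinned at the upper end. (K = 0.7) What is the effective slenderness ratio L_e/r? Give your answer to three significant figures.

For a square r = a/√12 = 1.42/√12 = 0.4099 in
L_e = K·L = 0.7 × 182 = 127.4 in
λ = L_e / r_min = 127.40 / 0.4099 = 311

λ ≈ 311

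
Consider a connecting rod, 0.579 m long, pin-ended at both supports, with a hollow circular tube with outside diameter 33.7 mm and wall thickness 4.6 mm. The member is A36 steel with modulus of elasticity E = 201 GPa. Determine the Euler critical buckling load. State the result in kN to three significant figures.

Inner diameter d_i = 33.7 − 2×4.6 = 24.50 mm
I = π(d_o⁴ − d_i⁴)/64 = π(33.7⁴ − 24.50⁴)/64 = 4.563×10^4 mm⁴
I = 4.563×10^4 mm⁴ = 4.563×10^-8 m⁴
Effective length L_e = K·L = 1 × 0.579 = 0.5790 m
P_cr = π²EI / L_e² = π² × 201×10⁹ × 4.563×10^-8 / 0.5790² = 2.700×10^5 N

P_cr ≈ 270 kN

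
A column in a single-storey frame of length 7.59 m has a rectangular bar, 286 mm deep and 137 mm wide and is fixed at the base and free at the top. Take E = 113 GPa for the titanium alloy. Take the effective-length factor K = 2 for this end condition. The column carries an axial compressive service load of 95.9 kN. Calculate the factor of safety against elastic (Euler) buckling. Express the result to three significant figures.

n ≈ 3.09

Buckling occurs about the weak axis: I_min = h·b³/12 with b = 137 mm (the shorter side).
I_min = 286×137³/12 = 6.128×10^7 mm⁴
I = 6.128×10^7 mm⁴ = 6.128×10^-5 m⁴
Effective length L_e = K·L = 2 × 7.59 = 15.18 m
P_cr = π²EI / L_e² = π² × 113×10⁹ × 6.128×10^-5 / 15.18² = 2.966×10^5 N
Factor of safety n = P_cr / P = 296.61 / 95.9 = 3.09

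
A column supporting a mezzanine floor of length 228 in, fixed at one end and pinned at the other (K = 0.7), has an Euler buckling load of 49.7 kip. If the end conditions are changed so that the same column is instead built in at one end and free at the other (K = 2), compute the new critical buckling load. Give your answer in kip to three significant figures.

P_cr ∝ 1/K², so P_cr,new = P_cr,old × (K_old/K_new)² = 49.7 × (0.7/2)²
= 49.7 × 0.1225 = 6.09 kip

P_cr ≈ 6.09 kip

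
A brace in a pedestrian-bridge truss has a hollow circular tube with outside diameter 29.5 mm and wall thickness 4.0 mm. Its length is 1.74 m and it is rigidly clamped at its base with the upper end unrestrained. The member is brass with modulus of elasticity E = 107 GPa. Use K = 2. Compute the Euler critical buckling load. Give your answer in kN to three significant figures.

P_cr ≈ 2.33 kN

Inner diameter d_i = 29.5 − 2×4.0 = 21.50 mm
I = π(d_o⁴ − d_i⁴)/64 = π(29.5⁴ − 21.50⁴)/64 = 2.669×10^4 mm⁴
I = 2.669×10^4 mm⁴ = 2.669×10^-8 m⁴
Effective length L_e = K·L = 2 × 1.74 = 3.480 m
P_cr = π²EI / L_e² = π² × 107×10⁹ × 2.669×10^-8 / 3.480² = 2.327×10^3 N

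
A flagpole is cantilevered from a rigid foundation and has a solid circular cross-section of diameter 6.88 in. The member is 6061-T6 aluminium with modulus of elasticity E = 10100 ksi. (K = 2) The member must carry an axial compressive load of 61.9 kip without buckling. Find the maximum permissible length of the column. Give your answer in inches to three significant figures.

I = πd⁴/64 = π×6.88⁴/64 = 110.0 in⁴
At the buckling limit P_cr = P = 6.190×10^4 lb
From P_cr = π²EI/(K·L)²:  L = (1/K)·√(π²EI/P_cr) = (1/2)·√(π²×1.01×10^7×110.0/6.190×10^4)
L = 210 in

L_max ≈ 210 in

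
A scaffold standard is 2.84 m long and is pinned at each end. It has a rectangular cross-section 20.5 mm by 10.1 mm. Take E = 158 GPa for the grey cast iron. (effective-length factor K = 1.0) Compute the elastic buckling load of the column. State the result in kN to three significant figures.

Buckling occurs about the weak axis: I_min = h·b³/12 with b = 10.1 mm (the shorter side).
I_min = 20.5×10.1³/12 = 1.760×10^3 mm⁴
I = 1.760×10^3 mm⁴ = 1.760×10^-9 m⁴
Effective length L_e = K·L = 1 × 2.84 = 2.840 m
P_cr = π²EI / L_e² = π² × 158×10⁹ × 1.760×10^-9 / 2.840² = 340.3 N

P_cr ≈ 0.340 kN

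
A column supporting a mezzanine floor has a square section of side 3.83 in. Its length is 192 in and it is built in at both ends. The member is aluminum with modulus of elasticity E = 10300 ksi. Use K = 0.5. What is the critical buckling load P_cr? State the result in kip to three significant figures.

I = a⁴/12 = 3.83⁴/12 = 17.93 in⁴
Effective length L_e = K·L = 0.5 × 192 = 96.00 in
P_cr = π²EI / L_e² = π² × 10300×10³ × 17.93 / 96.00² = 1.978×10^5 lb

P_cr ≈ 198 kip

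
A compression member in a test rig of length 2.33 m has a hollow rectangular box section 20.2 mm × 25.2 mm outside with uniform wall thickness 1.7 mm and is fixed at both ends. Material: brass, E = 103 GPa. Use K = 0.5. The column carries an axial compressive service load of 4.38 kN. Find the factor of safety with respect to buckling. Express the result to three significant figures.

n ≈ 1.49

Inner dimensions: h_i = 25.2 − 2×1.7 = 21.80 mm, b_i = 20.2 − 2×1.7 = 16.80 mm
Weak-axis I_min = (h_o·b_o³ − h_i·b_i³)/12 with b_o = 20.2, b_i = 16.80 mm (shorter outer/inner sides).
I_min = (25.2×20.2³ − 21.80×16.80³)/12 = 8.695×10^3 mm⁴
I = 8.695×10^3 mm⁴ = 8.695×10^-9 m⁴
Effective length L_e = K·L = 0.5 × 2.33 = 1.165 m
P_cr = π²EI / L_e² = π² × 103×10⁹ × 8.695×10^-9 / 1.165² = 6.513×10^3 N
Factor of safety n = P_cr / P = 6.5127 / 4.38 = 1.49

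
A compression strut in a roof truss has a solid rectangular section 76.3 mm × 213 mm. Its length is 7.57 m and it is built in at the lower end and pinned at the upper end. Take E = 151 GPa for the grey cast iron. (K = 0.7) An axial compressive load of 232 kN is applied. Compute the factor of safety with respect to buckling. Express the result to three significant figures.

n ≈ 1.80

Buckling occurs about the weak axis: I_min = h·b³/12 with b = 76.3 mm (the shorter side).
I_min = 213×76.3³/12 = 7.884×10^6 mm⁴
I = 7.884×10^6 mm⁴ = 7.884×10^-6 m⁴
Effective length L_e = K·L = 0.7 × 7.57 = 5.299 m
P_cr = π²EI / L_e² = π² × 151×10⁹ × 7.884×10^-6 / 5.299² = 4.185×10^5 N
Factor of safety n = P_cr / P = 418.47 / 232 = 1.80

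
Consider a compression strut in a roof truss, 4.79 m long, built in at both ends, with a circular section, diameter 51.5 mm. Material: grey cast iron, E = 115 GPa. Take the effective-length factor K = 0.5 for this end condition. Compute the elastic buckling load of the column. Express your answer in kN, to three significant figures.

P_cr ≈ 68.3 kN

I = πd⁴/64 = π×51.5⁴/64 = 3.453×10^5 mm⁴
I = 3.453×10^5 mm⁴ = 3.453×10^-7 m⁴
Effective length L_e = K·L = 0.5 × 4.79 = 2.395 m
P_cr = π²EI / L_e² = π² × 115×10⁹ × 3.453×10^-7 / 2.395² = 6.833×10^4 N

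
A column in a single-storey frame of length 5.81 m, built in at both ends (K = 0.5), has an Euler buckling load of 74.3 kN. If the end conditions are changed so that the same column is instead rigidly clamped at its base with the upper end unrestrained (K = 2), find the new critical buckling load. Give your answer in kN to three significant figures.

P_cr ≈ 4.64 kN

P_cr ∝ 1/K², so P_cr,new = P_cr,old × (K_old/K_new)² = 74.3 × (0.5/2)²
= 74.3 × 0.06250 = 4.64 kN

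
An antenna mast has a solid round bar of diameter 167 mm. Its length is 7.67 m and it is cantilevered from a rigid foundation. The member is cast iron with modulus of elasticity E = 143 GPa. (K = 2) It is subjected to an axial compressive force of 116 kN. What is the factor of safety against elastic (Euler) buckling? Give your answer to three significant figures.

I = πd⁴/64 = π×167⁴/64 = 3.818×10^7 mm⁴
I = 3.818×10^7 mm⁴ = 3.818×10^-5 m⁴
Effective length L_e = K·L = 2 × 7.67 = 15.34 m
P_cr = π²EI / L_e² = π² × 143×10⁹ × 3.818×10^-5 / 15.34² = 2.290×10^5 N
Factor of safety n = P_cr / P = 228.99 / 116 = 1.97

n ≈ 1.97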